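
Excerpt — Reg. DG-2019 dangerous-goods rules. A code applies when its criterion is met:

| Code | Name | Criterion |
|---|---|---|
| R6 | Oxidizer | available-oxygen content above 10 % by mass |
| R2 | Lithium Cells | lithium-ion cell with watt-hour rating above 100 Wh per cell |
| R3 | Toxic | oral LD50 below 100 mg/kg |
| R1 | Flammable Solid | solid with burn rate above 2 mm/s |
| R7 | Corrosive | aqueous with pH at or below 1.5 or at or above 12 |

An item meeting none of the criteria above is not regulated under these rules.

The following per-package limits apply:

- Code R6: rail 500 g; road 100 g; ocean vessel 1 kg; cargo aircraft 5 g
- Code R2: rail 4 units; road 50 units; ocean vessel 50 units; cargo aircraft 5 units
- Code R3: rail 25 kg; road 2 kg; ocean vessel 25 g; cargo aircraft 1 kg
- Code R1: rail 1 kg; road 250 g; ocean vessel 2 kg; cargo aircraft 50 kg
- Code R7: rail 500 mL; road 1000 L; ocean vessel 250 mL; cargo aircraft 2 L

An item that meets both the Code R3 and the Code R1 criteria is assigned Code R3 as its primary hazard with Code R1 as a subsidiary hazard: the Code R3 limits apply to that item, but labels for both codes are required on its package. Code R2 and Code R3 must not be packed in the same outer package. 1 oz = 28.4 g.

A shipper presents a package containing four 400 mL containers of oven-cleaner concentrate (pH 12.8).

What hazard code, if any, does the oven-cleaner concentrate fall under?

With pH 12.8 (≥ 12), the oven-cleaner concentrate falls in Code R7.

Code R7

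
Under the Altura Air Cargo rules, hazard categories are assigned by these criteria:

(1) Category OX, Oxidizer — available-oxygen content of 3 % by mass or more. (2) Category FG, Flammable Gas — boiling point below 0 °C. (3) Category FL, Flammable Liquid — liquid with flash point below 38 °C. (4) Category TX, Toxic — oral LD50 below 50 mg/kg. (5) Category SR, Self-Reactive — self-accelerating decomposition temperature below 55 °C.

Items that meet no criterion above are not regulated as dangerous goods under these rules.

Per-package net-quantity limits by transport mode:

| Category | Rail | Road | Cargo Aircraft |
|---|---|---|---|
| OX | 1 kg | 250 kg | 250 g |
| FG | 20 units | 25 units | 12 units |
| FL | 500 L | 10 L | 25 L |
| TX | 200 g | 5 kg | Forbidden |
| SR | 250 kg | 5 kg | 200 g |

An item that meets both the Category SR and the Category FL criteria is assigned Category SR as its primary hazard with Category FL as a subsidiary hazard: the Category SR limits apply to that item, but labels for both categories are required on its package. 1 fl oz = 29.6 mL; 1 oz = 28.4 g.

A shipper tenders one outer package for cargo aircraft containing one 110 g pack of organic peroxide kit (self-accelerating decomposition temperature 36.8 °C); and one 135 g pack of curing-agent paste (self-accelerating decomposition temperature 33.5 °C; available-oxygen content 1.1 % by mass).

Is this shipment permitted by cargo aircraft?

The organic peroxide kit has self-accelerating decomposition temperature 36.8 °C, which is < 55 °C, so it is Category SR (Self-Reactive).
The curing-agent paste has self-accelerating decomposition temperature 33.5 °C, which is < 55 °C, so it is Category SR (Self-Reactive).
Category SR net quantity: 110 g + 135 g = 245 g.
245 g > 200 g (cargo aircraft limit, Category SR) — over the limit.

No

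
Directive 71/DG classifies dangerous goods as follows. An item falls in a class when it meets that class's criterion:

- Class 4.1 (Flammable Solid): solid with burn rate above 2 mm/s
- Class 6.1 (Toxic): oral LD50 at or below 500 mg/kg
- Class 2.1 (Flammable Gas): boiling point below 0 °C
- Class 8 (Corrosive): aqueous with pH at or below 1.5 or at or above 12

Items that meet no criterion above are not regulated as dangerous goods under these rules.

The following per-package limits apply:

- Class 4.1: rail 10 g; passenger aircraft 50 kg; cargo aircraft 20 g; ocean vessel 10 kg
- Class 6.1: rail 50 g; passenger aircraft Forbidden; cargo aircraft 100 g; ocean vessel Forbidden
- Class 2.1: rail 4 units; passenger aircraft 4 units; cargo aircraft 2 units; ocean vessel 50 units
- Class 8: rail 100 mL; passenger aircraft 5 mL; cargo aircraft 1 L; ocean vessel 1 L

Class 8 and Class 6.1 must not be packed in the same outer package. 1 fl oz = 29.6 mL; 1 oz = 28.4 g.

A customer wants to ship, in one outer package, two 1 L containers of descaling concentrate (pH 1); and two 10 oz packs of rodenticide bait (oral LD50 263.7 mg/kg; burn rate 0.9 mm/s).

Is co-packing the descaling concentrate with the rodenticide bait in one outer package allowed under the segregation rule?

Descaling concentrate: pH 1 ≤ 1.5 → Class 8 (Corrosive).
The rodenticide bait has oral LD50 263.7 mg/kg, which is ≤ 500 mg/kg, so it is Class 6.1 (Toxic).
Class 8 and Class 6.1 may not share an outer package.

No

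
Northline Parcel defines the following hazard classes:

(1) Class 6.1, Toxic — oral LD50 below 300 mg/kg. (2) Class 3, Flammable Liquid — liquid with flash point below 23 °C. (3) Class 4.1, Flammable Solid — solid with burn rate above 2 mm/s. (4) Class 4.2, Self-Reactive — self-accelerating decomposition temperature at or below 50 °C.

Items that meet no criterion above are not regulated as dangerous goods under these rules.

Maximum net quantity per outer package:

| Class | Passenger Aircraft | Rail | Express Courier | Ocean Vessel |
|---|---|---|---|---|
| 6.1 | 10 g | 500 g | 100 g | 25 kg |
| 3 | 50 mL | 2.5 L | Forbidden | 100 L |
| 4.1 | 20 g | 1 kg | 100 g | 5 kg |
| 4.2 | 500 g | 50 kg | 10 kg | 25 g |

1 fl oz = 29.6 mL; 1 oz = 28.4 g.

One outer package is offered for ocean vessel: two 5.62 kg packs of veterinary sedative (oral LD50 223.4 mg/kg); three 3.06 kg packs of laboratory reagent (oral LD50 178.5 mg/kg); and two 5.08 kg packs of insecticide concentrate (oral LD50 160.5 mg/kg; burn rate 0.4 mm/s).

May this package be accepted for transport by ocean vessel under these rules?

Veterinary sedative: oral LD50 223.4 mg/kg < 300 mg/kg → Class 6.1 (Toxic).
The laboratory reagent has oral LD50 178.5 mg/kg, which is < 300 mg/kg, so it is Class 6.1 (Toxic).
Insecticide concentrate: oral LD50 160.5 mg/kg < 300 mg/kg → Class 6.1 (Toxic).
Total Class 6.1: (two 5.62 kg packs = 11.24 kg) + (three 3.06 kg packs = 9.18 kg) + (two 5.08 kg packs = 10.16 kg) = 30.58 kg.
30.58 kg exceeds the ocean vessel limit of 25 kg for Class 6.1.

No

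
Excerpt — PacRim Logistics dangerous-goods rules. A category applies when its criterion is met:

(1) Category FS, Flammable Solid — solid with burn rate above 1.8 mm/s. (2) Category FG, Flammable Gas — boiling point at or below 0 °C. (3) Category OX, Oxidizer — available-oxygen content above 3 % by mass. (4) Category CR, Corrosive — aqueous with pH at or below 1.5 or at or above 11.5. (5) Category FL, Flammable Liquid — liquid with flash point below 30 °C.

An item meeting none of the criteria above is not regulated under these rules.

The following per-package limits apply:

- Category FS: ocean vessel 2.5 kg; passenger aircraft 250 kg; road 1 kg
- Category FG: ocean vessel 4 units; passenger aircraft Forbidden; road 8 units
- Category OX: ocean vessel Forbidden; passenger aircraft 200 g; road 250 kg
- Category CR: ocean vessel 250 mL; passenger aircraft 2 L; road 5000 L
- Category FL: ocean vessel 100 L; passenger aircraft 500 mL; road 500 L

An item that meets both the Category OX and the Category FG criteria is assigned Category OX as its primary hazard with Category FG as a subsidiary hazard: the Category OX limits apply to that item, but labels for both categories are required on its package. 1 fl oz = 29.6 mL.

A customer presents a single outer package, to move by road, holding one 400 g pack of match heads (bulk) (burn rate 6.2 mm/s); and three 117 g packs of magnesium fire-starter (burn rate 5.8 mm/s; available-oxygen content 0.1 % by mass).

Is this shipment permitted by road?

The match heads (bulk) have burn rate 6.2 mm/s, which is > 1.8 mm/s, so they are Category FS (Flammable Solid).
With burn rate 5.8 mm/s (> 1.8 mm/s), the magnesium fire-starter falls in Category FS.
Total Category FS: 400 g + (three 117 g packs = 351 g) = 751 g.
751 g is within the road limit of 1 kg for Category FS.

Yes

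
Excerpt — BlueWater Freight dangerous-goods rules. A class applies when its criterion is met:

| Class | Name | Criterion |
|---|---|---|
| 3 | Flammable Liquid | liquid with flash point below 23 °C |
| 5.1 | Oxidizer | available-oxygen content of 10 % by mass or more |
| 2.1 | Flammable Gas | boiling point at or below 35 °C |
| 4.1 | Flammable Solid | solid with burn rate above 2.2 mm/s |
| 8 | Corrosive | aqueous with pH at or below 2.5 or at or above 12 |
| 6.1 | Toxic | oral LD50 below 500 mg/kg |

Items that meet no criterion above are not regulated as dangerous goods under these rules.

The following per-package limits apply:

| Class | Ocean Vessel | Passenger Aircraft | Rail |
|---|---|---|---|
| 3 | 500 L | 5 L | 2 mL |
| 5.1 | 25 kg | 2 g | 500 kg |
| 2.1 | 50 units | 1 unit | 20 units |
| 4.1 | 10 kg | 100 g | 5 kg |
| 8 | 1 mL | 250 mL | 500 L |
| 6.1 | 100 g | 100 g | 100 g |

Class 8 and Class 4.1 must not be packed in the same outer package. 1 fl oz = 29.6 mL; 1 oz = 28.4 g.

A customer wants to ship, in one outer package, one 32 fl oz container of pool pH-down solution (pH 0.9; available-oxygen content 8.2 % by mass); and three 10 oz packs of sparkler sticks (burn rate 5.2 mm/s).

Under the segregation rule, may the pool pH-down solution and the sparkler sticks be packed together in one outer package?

No

pH 0.9 meets the Class 8 criterion (Corrosive), so the pool pH-down solution is Class 8.
With burn rate 5.2 mm/s (> 2.2 mm/s), the sparkler sticks fall in Class 4.1.
Class 8 and Class 4.1 may not share an outer package.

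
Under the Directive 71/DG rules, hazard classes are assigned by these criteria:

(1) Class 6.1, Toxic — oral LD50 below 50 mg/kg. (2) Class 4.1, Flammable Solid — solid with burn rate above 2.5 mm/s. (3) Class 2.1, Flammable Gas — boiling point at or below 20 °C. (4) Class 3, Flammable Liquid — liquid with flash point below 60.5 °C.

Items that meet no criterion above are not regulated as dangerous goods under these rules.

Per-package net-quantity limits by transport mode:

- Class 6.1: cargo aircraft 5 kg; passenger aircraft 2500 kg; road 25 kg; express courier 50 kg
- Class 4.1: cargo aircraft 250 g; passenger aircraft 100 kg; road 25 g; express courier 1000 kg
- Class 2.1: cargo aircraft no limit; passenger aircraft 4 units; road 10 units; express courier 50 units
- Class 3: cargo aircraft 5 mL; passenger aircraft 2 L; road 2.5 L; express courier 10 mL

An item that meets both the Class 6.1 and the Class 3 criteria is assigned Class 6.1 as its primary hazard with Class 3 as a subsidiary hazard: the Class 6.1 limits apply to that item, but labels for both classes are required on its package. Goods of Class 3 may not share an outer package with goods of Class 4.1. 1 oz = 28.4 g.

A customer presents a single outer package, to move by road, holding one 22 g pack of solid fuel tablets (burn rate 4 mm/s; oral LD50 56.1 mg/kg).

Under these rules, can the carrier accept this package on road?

With burn rate 4 mm/s (> 2.5 mm/s), the solid fuel tablets fall in Class 4.1.
Class 4.1 quantity: 22 g.
22 g ≤ 25 g (road limit, Class 4.1) — within limit.

Yes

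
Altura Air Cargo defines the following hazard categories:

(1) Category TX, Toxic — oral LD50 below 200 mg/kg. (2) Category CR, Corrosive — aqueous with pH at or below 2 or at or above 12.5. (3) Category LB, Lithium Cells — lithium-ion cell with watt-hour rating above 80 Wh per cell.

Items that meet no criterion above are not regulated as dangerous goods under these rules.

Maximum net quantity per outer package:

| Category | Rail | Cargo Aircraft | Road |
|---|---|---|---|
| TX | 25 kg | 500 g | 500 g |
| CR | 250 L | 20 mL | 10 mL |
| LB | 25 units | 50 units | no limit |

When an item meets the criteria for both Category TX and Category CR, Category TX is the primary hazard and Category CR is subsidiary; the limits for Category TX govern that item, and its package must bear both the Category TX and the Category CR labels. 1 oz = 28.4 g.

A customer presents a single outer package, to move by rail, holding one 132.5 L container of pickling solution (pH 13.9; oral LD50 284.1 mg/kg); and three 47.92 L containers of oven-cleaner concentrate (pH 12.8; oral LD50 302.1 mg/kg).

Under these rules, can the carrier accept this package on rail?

No

Pickling solution: pH 13.9 ≥ 12.5 → Category CR (Corrosive).
pH 12.8 meets the Category CR criterion (Corrosive), so the oven-cleaner concentrate is Category CR.
Category CR net quantity: 132.5 L + (three 47.92 L containers = 143.76 L) = 276.26 L.
276.26 L > 250 L (rail limit, Category CR) — over the limit.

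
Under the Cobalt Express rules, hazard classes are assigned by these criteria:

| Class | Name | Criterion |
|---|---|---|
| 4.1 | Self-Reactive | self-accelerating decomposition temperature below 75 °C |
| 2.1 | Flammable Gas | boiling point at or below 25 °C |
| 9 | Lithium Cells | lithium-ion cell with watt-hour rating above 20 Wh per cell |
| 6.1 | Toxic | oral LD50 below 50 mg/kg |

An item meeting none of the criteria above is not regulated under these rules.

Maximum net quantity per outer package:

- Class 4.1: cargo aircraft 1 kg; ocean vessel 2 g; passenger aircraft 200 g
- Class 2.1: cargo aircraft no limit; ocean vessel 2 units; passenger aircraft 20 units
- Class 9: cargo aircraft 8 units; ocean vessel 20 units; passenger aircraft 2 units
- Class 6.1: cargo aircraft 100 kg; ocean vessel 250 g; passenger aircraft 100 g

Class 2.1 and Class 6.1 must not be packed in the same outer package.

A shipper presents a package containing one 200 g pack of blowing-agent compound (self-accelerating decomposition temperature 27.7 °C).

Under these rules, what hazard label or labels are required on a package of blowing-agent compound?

Class 4.1

Blowing-agent compound: self-accelerating decomposition temperature 27.7 °C < 75 °C → Class 4.1 (Self-Reactive).
Only the Class 4.1 label is required.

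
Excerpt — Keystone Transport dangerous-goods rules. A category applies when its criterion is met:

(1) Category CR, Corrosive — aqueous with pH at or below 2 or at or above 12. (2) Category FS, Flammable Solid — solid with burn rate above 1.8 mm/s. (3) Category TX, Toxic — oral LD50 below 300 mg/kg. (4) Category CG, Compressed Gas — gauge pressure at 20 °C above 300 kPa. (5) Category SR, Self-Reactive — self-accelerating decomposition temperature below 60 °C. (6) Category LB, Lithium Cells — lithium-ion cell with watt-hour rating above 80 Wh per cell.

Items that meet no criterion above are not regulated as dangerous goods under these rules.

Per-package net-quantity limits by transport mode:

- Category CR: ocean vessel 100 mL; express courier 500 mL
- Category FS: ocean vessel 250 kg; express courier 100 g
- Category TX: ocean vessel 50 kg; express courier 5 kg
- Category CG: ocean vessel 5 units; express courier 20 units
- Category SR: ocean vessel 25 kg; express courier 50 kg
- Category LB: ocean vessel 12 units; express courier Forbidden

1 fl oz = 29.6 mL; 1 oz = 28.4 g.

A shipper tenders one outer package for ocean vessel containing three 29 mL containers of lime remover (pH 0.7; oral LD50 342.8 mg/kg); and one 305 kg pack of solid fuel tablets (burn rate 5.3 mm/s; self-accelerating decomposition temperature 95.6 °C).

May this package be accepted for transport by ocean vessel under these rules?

No

The lime remover has pH 0.7, which is ≤ 2, so it is Category CR (Corrosive).
Burn rate 5.3 mm/s meets the Category FS criterion (Flammable Solid), so the solid fuel tablets are Category FS.
Category FS quantity: 305 kg.
That exceeds the Category FS ocean vessel limit of 250 kg.
Category CR quantity: three 29 mL containers = 87 mL.
87 mL ≤ 100 mL (ocean vessel limit, Category CR) — within limit.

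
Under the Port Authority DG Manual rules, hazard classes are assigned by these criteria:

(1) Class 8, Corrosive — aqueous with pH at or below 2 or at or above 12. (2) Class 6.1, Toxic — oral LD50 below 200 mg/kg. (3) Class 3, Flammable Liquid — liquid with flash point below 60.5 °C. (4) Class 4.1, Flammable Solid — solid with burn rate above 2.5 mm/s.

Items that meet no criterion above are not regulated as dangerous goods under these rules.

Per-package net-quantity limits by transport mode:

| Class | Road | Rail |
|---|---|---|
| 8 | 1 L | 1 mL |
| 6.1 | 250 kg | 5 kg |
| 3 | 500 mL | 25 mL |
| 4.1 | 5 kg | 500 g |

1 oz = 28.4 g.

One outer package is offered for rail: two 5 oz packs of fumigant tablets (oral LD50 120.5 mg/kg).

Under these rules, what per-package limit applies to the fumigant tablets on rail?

5 kg

The fumigant tablets have oral LD50 120.5 mg/kg, which is < 200 mg/kg, so they are Class 6.1 (Toxic).
The rail limit for Class 6.1 is 5 kg.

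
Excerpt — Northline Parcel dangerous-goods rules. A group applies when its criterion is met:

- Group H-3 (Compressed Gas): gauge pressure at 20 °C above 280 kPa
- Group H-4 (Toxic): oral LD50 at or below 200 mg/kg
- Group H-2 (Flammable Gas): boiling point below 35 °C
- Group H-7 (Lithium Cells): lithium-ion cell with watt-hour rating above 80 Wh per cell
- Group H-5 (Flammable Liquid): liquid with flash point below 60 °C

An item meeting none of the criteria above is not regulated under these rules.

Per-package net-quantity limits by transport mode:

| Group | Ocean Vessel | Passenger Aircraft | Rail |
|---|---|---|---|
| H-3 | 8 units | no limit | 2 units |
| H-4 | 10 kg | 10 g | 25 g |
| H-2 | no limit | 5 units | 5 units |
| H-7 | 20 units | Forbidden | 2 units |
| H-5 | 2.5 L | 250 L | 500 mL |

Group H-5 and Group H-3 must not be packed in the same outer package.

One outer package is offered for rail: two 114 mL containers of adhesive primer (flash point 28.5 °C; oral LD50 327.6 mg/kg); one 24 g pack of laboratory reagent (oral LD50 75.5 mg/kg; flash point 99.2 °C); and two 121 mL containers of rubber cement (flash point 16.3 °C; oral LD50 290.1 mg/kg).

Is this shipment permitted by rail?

With flash point 28.5 °C (< 60 °C), the adhesive primer falls in Group H-5.
With oral LD50 75.5 mg/kg (≤ 200 mg/kg), the laboratory reagent falls in Group H-4.
Rubber cement: flash point 16.3 °C < 60 °C → Group H-5 (Flammable Liquid).
Group H-5 net quantity: (two 114 mL containers = 228 mL) + (two 121 mL containers = 242 mL) = 470 mL.
470 mL ≤ 500 mL (rail limit, Group H-5) — within limit.
Group H-4 quantity: 24 g.
That is within the Group H-4 rail limit of 25 g.
The segregation rule (Group H-5 with Group H-3) does not apply to Group H-5 with Group H-4.
Every hazard group is within its rail limit and no segregation rule is violated.

Yes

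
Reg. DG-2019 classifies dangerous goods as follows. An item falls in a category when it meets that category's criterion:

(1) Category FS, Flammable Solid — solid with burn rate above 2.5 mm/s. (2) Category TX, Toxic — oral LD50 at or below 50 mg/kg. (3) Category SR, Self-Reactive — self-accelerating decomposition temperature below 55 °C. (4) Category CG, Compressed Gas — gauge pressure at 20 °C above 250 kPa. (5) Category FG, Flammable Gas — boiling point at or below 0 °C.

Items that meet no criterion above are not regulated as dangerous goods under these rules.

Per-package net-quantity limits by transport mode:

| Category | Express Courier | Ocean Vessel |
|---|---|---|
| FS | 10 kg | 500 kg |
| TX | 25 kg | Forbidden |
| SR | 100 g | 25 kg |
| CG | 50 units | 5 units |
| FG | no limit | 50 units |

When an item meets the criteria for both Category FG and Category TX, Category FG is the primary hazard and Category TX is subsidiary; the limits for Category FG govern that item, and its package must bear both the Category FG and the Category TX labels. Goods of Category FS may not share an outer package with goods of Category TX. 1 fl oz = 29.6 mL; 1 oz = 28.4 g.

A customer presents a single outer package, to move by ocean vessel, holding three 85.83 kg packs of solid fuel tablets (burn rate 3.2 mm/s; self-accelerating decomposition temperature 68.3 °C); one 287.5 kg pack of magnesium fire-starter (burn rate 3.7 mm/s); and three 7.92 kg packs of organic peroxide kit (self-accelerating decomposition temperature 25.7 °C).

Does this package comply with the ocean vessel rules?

No

Burn rate 3.2 mm/s meets the Category FS criterion (Flammable Solid), so the solid fuel tablets are Category FS.
The magnesium fire-starter has burn rate 3.7 mm/s, which is > 2.5 mm/s, so it is Category FS (Flammable Solid).
The organic peroxide kit has self-accelerating decomposition temperature 25.7 °C, which is < 55 °C, so it is Category SR (Self-Reactive).
Category FS net quantity: (three 85.83 kg packs = 257.49 kg) + 287.5 kg = 544.99 kg.
544.99 kg exceeds the ocean vessel limit of 500 kg for Category FS.
Category SR quantity: three 7.92 kg packs = 23.76 kg.
23.76 kg ≤ 25 kg (ocean vessel limit, Category SR) — within limit.
The segregation rule (Category FS with Category TX) does not apply to Category FS with Category SR.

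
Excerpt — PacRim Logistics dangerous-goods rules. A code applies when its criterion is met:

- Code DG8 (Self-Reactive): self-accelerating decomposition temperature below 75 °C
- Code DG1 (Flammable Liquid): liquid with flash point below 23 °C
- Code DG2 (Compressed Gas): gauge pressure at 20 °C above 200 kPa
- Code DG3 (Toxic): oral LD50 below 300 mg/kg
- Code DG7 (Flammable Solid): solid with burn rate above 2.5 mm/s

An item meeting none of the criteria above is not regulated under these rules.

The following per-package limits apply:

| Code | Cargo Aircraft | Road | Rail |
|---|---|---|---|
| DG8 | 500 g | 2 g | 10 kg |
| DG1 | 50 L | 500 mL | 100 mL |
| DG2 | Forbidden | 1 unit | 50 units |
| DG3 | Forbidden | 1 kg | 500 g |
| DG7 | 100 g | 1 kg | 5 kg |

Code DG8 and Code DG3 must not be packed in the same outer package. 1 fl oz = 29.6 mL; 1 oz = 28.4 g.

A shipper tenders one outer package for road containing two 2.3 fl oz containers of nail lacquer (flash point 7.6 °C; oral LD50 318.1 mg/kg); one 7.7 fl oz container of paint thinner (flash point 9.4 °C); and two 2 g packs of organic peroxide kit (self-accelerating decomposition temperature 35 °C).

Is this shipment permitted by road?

Nail lacquer: flash point 7.6 °C < 23 °C → Code DG1 (Flammable Liquid).
Paint thinner: flash point 9.4 °C < 23 °C → Code DG1 (Flammable Liquid).
Self-accelerating decomposition temperature 35 °C meets the Code DG8 criterion (Self-Reactive), so the organic peroxide kit is Code DG8.
Code DG1 net quantity: (two 2.3 fl oz containers = 136.16 mL) + (one 7.7 fl oz container = 227.92 mL) = 364.08 mL.
364.08 mL is within the road limit of 500 mL for Code DG1.
Code DG8 quantity: two 2 g packs = 4 g.
4 g exceeds the road limit of 2 g for Code DG8.
The segregation rule (Code DG8 with Code DG3) does not apply to Code DG1 with Code DG8.

No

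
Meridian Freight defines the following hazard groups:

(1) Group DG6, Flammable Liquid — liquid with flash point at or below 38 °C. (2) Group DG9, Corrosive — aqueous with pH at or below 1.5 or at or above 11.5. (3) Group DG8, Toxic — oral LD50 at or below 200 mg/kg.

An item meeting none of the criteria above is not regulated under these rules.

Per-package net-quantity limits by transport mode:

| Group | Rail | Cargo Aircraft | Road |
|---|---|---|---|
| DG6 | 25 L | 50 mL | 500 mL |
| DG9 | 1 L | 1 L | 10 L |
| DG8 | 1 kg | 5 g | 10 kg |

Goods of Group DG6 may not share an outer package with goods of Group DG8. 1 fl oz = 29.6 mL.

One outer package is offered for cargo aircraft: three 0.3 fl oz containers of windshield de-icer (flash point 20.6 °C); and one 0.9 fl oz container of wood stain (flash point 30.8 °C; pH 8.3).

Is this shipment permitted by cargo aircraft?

No

With flash point 20.6 °C (≤ 38 °C), the windshield de-icer falls in Group DG6.
The wood stain has flash point 30.8 °C, which is ≤ 38 °C, so it is Group DG6 (Flammable Liquid).
Group DG6 net quantity: (three 0.3 fl oz containers = 26.64 mL) + (one 0.9 fl oz container = 26.64 mL) = 53.28 mL.
That exceeds the Group DG6 cargo aircraft limit of 50 mL.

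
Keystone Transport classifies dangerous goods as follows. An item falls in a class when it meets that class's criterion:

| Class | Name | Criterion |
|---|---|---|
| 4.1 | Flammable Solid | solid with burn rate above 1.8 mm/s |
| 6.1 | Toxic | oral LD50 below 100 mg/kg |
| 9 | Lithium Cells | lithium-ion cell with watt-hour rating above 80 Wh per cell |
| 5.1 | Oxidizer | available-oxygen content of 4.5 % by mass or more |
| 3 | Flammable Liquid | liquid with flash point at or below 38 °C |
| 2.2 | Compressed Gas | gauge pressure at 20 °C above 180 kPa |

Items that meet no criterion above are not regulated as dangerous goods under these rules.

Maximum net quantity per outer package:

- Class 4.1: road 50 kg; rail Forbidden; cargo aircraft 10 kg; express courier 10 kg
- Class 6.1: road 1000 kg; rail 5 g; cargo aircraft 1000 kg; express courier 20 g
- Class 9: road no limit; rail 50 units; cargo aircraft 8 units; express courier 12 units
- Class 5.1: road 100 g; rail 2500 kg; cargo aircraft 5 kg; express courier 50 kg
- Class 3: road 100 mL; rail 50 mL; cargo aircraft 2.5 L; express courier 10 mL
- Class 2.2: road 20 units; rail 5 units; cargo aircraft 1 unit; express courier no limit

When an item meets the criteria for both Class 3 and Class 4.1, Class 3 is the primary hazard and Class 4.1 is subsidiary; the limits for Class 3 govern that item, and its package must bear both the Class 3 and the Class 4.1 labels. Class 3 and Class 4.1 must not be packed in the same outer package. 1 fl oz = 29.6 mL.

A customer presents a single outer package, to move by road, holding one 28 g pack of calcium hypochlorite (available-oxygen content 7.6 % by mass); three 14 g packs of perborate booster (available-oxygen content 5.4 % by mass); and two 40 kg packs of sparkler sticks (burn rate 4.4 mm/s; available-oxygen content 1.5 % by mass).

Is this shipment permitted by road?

With available-oxygen content 7.6 % by mass (≥ 4.5 % by mass), the calcium hypochlorite falls in Class 5.1.
With available-oxygen content 5.4 % by mass (≥ 4.5 % by mass), the perborate booster falls in Class 5.1.
The sparkler sticks have burn rate 4.4 mm/s, which is > 1.8 mm/s, so they are Class 4.1 (Flammable Solid).
Total Class 5.1: 28 g + (three 14 g packs = 42 g) = 70 g.
70 g is within the road limit of 100 g for Class 5.1.
Class 4.1 quantity: two 40 kg packs = 80 kg.
That exceeds the Class 4.1 road limit of 50 kg.
The segregation rule (Class 3 with Class 4.1) does not apply to Class 5.1 with Class 4.1.

No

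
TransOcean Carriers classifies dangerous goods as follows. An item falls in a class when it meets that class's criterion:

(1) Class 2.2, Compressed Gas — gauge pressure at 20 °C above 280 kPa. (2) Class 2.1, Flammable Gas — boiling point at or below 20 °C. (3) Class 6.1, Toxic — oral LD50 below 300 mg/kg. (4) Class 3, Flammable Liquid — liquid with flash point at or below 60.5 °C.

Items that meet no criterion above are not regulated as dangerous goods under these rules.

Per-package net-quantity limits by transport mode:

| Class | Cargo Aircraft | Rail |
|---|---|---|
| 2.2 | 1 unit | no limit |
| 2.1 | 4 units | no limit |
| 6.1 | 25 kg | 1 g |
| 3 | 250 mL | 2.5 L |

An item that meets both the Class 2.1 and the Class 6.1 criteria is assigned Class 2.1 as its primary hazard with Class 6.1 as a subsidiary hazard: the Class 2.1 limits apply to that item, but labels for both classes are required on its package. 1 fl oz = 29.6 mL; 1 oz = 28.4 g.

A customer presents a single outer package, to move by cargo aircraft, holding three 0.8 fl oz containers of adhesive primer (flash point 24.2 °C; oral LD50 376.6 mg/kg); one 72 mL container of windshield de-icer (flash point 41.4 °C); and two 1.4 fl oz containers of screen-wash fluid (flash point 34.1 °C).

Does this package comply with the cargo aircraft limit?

Yes

Flash point 24.2 °C meets the Class 3 criterion (Flammable Liquid), so the adhesive primer is Class 3.
The windshield de-icer has flash point 41.4 °C, which is ≤ 60.5 °C, so it is Class 3 (Flammable Liquid).
With flash point 34.1 °C (≤ 60.5 °C), the screen-wash fluid falls in Class 3.
Total Class 3: (three 0.8 fl oz containers = 71.04 mL) + 72 mL + (two 1.4 fl oz containers = 82.88 mL) = 225.92 mL.
That is within the Class 3 cargo aircraft limit of 250 mL.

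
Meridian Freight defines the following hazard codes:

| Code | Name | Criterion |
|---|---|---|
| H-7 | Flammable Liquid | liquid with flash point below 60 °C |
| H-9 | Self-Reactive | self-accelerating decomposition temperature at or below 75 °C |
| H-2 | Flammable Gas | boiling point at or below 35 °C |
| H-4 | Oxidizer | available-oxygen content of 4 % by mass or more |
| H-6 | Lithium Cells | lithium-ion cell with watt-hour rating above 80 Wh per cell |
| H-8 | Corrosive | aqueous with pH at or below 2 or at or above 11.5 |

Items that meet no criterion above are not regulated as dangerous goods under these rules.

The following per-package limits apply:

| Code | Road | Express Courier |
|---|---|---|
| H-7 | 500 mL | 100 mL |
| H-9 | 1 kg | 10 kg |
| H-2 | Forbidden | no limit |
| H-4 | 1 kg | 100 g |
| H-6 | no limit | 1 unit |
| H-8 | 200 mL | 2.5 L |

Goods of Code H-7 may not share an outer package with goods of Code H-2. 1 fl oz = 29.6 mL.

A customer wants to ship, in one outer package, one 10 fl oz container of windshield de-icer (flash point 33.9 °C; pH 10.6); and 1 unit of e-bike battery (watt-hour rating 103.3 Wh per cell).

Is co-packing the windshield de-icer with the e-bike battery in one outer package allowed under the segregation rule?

Windshield de-icer: flash point 33.9 °C < 60 °C → Code H-7 (Flammable Liquid).
E-bike battery: watt-hour rating 103.3 Wh per cell > 80 Wh per cell → Code H-6 (Lithium Cells).
No segregation rule bars Code H-7 with Code H-6.

Yes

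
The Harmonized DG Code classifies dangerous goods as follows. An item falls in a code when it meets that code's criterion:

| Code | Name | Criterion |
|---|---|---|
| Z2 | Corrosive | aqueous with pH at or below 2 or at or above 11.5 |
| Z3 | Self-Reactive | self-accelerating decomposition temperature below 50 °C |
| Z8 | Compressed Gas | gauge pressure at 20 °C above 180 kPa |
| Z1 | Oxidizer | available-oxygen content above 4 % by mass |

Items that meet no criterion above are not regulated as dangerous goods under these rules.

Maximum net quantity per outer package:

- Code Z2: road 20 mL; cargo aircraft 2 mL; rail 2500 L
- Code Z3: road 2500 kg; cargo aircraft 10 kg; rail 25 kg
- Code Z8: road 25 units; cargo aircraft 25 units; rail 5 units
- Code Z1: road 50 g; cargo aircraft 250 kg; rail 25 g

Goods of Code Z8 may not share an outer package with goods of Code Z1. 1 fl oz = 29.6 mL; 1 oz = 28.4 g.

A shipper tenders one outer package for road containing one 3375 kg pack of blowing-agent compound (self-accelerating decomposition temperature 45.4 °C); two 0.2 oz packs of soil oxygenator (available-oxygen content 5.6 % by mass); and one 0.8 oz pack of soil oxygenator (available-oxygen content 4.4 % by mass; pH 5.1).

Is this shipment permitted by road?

No

Self-accelerating decomposition temperature 45.4 °C meets the Code Z3 criterion (Self-Reactive), so the blowing-agent compound is Code Z3.
Available-oxygen content 5.6 % by mass meets the Code Z1 criterion (Oxidizer), so the soil oxygenator is Code Z1.
Available-oxygen content 4.4 % by mass meets the Code Z1 criterion (Oxidizer), so the soil oxygenator is Code Z1.
Code Z3 quantity: 3375 kg.
That exceeds the Code Z3 road limit of 2500 kg.
Code Z1 net quantity: (two 0.2 oz packs = 11.36 g) + (one 0.8 oz pack = 22.72 g) = 34.08 g.
34.08 g ≤ 50 g (road limit, Code Z1) — within limit.
The segregation rule (Code Z8 with Code Z1) does not apply to Code Z3 with Code Z1.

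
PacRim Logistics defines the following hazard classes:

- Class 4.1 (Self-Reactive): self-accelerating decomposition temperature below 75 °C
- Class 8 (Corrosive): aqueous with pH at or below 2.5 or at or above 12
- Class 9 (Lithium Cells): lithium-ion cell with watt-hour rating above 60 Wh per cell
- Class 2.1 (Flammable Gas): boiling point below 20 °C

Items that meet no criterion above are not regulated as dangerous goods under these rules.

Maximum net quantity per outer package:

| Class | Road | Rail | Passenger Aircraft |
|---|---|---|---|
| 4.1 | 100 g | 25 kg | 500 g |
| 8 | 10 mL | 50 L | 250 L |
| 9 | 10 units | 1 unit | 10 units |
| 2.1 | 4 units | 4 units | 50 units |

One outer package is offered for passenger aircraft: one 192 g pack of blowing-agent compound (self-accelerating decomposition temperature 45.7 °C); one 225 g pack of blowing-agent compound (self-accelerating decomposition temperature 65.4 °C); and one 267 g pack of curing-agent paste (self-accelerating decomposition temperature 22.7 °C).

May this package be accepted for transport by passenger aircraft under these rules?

No

Blowing-agent compound: self-accelerating decomposition temperature 45.7 °C < 75 °C → Class 4.1 (Self-Reactive).
The blowing-agent compound has self-accelerating decomposition temperature 65.4 °C, which is < 75 °C, so it is Class 4.1 (Self-Reactive).
Self-accelerating decomposition temperature 22.7 °C meets the Class 4.1 criterion (Self-Reactive), so the curing-agent paste is Class 4.1.
Class 4.1 net quantity: 192 g + 225 g + 267 g = 684 g.
684 g exceeds the passenger aircraft limit of 500 g for Class 4.1.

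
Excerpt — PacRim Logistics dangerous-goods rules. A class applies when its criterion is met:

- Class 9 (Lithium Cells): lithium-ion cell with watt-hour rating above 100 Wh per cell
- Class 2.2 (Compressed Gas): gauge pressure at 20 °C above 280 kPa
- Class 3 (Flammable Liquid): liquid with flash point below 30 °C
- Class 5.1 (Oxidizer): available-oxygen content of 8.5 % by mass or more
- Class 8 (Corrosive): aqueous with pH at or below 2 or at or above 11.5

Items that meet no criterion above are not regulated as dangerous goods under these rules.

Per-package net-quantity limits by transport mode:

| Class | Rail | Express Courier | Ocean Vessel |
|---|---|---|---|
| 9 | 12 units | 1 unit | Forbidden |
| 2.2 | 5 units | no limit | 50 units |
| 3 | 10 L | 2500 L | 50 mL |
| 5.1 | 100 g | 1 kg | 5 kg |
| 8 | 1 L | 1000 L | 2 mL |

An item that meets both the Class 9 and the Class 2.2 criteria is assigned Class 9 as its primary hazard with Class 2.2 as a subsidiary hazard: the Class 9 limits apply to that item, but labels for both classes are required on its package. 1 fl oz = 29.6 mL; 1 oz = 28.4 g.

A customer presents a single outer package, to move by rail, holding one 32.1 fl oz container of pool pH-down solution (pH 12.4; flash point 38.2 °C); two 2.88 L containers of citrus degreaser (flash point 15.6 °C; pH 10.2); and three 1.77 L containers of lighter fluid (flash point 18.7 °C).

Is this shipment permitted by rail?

With pH 12.4 (≥ 11.5), the pool pH-down solution falls in Class 8.
Flash point 15.6 °C meets the Class 3 criterion (Flammable Liquid), so the citrus degreaser is Class 3.
The lighter fluid has flash point 18.7 °C, which is < 30 °C, so it is Class 3 (Flammable Liquid).
Class 3 net quantity: (two 2.88 L containers = 5.76 L) + (three 1.77 L containers = 5.31 L) = 11.07 L.
11.07 L > 10 L (rail limit, Class 3) — over the limit.
Class 8 quantity: one 32.1 fl oz container = 950.16 mL.
950.16 mL is within the rail limit of 1 L for Class 8.

No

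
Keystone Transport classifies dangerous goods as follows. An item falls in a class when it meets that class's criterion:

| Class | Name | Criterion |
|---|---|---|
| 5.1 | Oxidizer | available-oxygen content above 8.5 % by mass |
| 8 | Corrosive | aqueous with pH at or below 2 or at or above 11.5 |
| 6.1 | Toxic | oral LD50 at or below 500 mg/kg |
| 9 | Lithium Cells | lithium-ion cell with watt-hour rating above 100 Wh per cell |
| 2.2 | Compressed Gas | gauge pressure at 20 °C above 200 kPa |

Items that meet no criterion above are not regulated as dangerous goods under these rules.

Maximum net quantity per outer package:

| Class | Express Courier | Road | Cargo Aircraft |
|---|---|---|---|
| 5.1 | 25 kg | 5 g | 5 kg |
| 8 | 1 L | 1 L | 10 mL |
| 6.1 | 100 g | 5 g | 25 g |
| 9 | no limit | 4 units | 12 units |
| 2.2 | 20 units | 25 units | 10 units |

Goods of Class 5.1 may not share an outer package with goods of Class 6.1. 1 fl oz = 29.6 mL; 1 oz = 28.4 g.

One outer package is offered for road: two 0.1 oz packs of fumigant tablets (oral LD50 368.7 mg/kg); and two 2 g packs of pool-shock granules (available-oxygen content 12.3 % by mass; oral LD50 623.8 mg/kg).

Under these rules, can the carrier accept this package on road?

No

With oral LD50 368.7 mg/kg (≤ 500 mg/kg), the fumigant tablets fall in Class 6.1.
Available-oxygen content 12.3 % by mass meets the Class 5.1 criterion (Oxidizer), so the pool-shock granules are Class 5.1.
Class 5.1 quantity: two 2 g packs = 4 g.
4 g is within the road limit of 5 g for Class 5.1.
Class 6.1 quantity: two 0.1 oz packs = 5.68 g.
That exceeds the Class 6.1 road limit of 5 g.
Class 5.1 and Class 6.1 may not share an outer package.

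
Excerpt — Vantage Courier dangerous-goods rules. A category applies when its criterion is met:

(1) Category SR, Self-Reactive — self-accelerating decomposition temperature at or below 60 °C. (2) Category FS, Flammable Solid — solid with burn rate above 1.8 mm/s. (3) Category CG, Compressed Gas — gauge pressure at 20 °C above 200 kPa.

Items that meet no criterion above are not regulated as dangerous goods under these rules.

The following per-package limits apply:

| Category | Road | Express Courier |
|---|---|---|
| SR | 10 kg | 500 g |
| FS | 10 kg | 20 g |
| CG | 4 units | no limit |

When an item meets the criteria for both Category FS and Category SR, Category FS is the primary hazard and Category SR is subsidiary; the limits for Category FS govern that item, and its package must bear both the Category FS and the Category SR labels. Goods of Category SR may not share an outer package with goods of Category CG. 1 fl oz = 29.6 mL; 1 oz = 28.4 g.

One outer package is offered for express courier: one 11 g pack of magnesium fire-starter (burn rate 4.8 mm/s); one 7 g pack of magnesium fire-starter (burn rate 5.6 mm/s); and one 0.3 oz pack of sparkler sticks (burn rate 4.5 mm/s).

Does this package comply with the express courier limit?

Magnesium fire-starter: burn rate 4.8 mm/s > 1.8 mm/s → Category FS (Flammable Solid).
Burn rate 5.6 mm/s meets the Category FS criterion (Flammable Solid), so the magnesium fire-starter is Category FS.
Burn rate 4.5 mm/s meets the Category FS criterion (Flammable Solid), so the sparkler sticks are Category FS.
Total Category FS: 11 g + 7 g + (one 0.3 oz pack = 8.52 g) = 26.52 g.
That exceeds the Category FS express courier limit of 20 g.

No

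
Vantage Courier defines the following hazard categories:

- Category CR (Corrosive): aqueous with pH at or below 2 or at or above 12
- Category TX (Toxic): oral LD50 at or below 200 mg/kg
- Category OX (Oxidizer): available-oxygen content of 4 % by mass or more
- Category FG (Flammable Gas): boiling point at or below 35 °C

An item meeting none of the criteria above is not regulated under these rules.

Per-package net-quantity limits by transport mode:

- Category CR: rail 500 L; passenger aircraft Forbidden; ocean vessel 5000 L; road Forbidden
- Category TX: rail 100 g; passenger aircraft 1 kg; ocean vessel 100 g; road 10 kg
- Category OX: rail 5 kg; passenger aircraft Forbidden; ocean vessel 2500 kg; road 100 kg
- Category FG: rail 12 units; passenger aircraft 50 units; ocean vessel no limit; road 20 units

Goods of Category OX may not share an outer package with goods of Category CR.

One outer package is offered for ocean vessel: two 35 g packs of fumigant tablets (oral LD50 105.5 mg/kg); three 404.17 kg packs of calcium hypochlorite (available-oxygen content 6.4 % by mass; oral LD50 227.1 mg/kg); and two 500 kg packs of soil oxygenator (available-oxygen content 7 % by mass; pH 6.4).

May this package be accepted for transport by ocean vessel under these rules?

Yes

With oral LD50 105.5 mg/kg (≤ 200 mg/kg), the fumigant tablets fall in Category TX.
The calcium hypochlorite has available-oxygen content 6.4 % by mass, which is ≥ 4 % by mass, so it is Category OX (Oxidizer).
Available-oxygen content 7 % by mass meets the Category OX criterion (Oxidizer), so the soil oxygenator is Category OX.
Total Category OX: (three 404.17 kg packs = 1212.51 kg) + (two 500 kg packs = 1000 kg) = 2212.51 kg.
2212.51 kg ≤ 2500 kg (ocean vessel limit, Category OX) — within limit.
Category TX quantity: two 35 g packs = 70 g.
70 g is within the ocean vessel limit of 100 g for Category TX.
The segregation rule (Category OX with Category CR) does not apply to Category OX with Category TX.
Every hazard category is within its ocean vessel limit and no segregation rule is violated.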